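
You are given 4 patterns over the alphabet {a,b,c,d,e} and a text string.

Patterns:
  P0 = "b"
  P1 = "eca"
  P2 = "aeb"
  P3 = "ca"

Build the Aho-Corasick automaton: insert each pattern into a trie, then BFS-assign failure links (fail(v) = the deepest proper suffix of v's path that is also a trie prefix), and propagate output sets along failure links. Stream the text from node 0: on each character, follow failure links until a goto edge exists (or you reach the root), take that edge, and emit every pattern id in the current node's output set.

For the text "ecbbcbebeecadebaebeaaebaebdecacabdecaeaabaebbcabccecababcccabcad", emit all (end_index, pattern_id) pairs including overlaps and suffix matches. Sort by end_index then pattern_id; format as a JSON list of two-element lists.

Construct AC machine:
Trie nodes:
  n0 'ε': a→5 b→1 c→8 e→2
  n1 'b': ·  ←P0
  n2 'e': c→3
  n3 'ec': a→4
  n4 'eca': ·  ←P1
  n5 'a': e→6
  n6 'ae': b→7
  n7 'aeb': ·  ←P2
  n8 'c': a→9
  n9 'ca': ·  ←P3

BFS fail/out derivation:
  fail(1) 'b': from fail(0)=0 chase 'b': 0 ⇒ 0;  out={0}∪out(0)={0}
  fail(2) 'e': from fail(0)=0 chase 'e': 0 ⇒ 0;  out=∅∪out(0)=∅
  fail(5) 'a': from fail(0)=0 chase 'a': 0 ⇒ 0;  out=∅∪out(0)=∅
  fail(8) 'c': from fail(0)=0 chase 'c': 0 ⇒ 0;  out=∅∪out(0)=∅
  fail(3) 'ec': from fail(2)=0 chase 'c': 0 ⇒ 8;  out=∅∪out(8)=∅
  fail(6) 'ae': from fail(5)=0 chase 'e': 0 ⇒ 2;  out=∅∪out(2)=∅
  fail(9) 'ca': from fail(8)=0 chase 'a': 0 ⇒ 5;  out={3}∪out(5)={3}
  fail(4) 'eca': from fail(3)=8 chase 'a': 8 ⇒ 9;  out={1}∪out(9)={1,3}
  fail(7) 'aeb': from fail(6)=2 chase 'b': 2→0 ⇒ 1;  out={2}∪out(1)={0,2}

Run:
i=0 'e': node 0→2
i=1 'c': node 2→3
i=2 'b': node 3→1 ·f  emit P0@[2:2]
i=3 'b': node 1→1 ·f  emit P0@[3:3]
i=4 'c': node 1→8 ·f
i=5 'b': node 8→1 ·f  emit P0@[5:5]
i=6 'e': node 1→2 ·f
i=7 'b': node 2→1 ·f  emit P0@[7:7]
i=8 'e': node 1→2 ·f
i=9 'e': node 2→2 ·f
i=10 'c': node 2→3
i=11 'a': node 3→4  emit P1@[9:11],P3@[10:11]
i=12 'd': node 4→0 ·f
i=13 'e': node 0→2
i=14 'b': node 2→1 ·f  emit P0@[14:14]
i=15 'a': node 1→5 ·f
i=16 'e': node 5→6
i=17 'b': node 6→7  emit P0@[17:17],P2@[15:17]
i=18 'e': node 7→2 ·f
i=19 'a': node 2→5 ·f
i=20 'a': node 5→5 ·f
i=21 'e': node 5→6
i=22 'b': node 6→7  emit P0@[22:22],P2@[20:22]
i=23 'a': node 7→5 ·f
i=24 'e': node 5→6
i=25 'b': node 6→7  emit P0@[25:25],P2@[23:25]
i=26 'd': node 7→0 ·f
i=27 'e': node 0→2
i=28 'c': node 2→3
i=29 'a': node 3→4  emit P1@[27:29],P3@[28:29]
i=30 'c': node 4→8 ·f
i=31 'a': node 8→9  emit P3@[30:31]
i=32 'b': node 9→1 ·f  emit P0@[32:32]
i=33 'd': node 1→0 ·f
i=34 'e': node 0→2
i=35 'c': node 2→3
i=36 'a': node 3→4  emit P1@[34:36],P3@[35:36]
i=37 'e': node 4→6 ·f
i=38 'a': node 6→5 ·f
i=39 'a': node 5→5 ·f
i=40 'b': node 5→1 ·f  emit P0@[40:40]
i=41 'a': node 1→5 ·f
i=42 'e': node 5→6
i=43 'b': node 6→7  emit P0@[43:43],P2@[41:43]
i=44 'b': node 7→1 ·f  emit P0@[44:44]
i=45 'c': node 1→8 ·f
i=46 'a': node 8→9  emit P3@[45:46]
i=47 'b': node 9→1 ·f  emit P0@[47:47]
i=48 'c': node 1→8 ·f
i=49 'c': node 8→8 ·f
i=50 'e': node 8→2 ·f
i=51 'c': node 2→3
i=52 'a': node 3→4  emit P1@[50:52],P3@[51:52]
i=53 'b': node 4→1 ·f  emit P0@[53:53]
i=54 'a': node 1→5 ·f
i=55 'b': node 5→1 ·f  emit P0@[55:55]
i=56 'c': node 1→8 ·f
i=57 'c': node 8→8 ·f
i=58 'c': node 8→8 ·f
i=59 'a': node 8→9  emit P3@[58:59]
i=60 'b': node 9→1 ·f  emit P0@[60:60]
i=61 'c': node 1→8 ·f
i=62 'a': node 8→9  emit P3@[61:62]
i=63 'd': node 9→0 ·f

All matches (sorted): [[2,0],[3,0],[5,0],[7,0],[11,1],[11,3],[14,0],[17,0],[17,2],[22,0],[22,2],[25,0],[25,2],[29,1],[29,3],[31,3],[32,0],[36,1],[36,3],[40,0],[43,0],[43,2],[44,0],[46,3],[47,0],[52,1],[52,3],[53,0],[55,0],[59,3],[60,0],[62,3]]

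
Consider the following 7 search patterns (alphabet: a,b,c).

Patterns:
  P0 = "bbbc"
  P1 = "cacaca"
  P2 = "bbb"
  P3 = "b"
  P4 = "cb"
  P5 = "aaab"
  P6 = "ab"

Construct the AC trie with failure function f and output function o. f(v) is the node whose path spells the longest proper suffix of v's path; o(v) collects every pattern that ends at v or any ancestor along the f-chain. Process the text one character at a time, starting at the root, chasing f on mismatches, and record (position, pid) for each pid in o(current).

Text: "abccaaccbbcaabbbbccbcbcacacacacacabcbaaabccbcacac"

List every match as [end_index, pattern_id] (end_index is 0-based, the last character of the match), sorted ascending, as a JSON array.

Build:
Trie nodes:
  n0 'ε': a→12 b→1 c→5
  n1 'b': b→2  ←P3
  n2 'bb': b→3
  n3 'bbb': c→4  ←P2
  n4 'bbbc': ·  ←P0
  n5 'c': a→6 b→11
  n6 'ca': c→7
  n7 'cac': a→8
  n8 'caca': c→9
  n9 'cacac': a→10
  n10 'cacaca': ·  ←P1
  n11 'cb': ·  ←P4
  n12 'a': a→13 b→16
  n13 'aa': a→14
  n14 'aaa': b→15
  n15 'aaab': ·  ←P5
  n16 'ab': ·  ←P6

BFS fail/out derivation:
  fail(1) 'b': from fail(0)=0 chase 'b': 0 ⇒ 0;  out={3}∪out(0)={3}
  fail(5) 'c': from fail(0)=0 chase 'c': 0 ⇒ 0;  out=∅∪out(0)=∅
  fail(12) 'a': from fail(0)=0 chase 'a': 0 ⇒ 0;  out=∅∪out(0)=∅
  fail(2) 'bb': from fail(1)=0 chase 'b': 0 ⇒ 1;  out=∅∪out(1)={3}
  fail(6) 'ca': from fail(5)=0 chase 'a': 0 ⇒ 12;  out=∅∪out(12)=∅
  fail(11) 'cb': from fail(5)=0 chase 'b': 0 ⇒ 1;  out={4}∪out(1)={3,4}
  fail(13) 'aa': from fail(12)=0 chase 'a': 0 ⇒ 12;  out=∅∪out(12)=∅
  fail(16) 'ab': from fail(12)=0 chase 'b': 0 ⇒ 1;  out={6}∪out(1)={3,6}
  fail(3) 'bbb': from fail(2)=1 chase 'b': 1 ⇒ 2;  out={2}∪out(2)={2,3}
  fail(7) 'cac': from fail(6)=12 chase 'c': 12→0 ⇒ 5;  out=∅∪out(5)=∅
  fail(14) 'aaa': from fail(13)=12 chase 'a': 12 ⇒ 13;  out=∅∪out(13)=∅
  fail(4) 'bbbc': from fail(3)=2 chase 'c': 2→1→0 ⇒ 5;  out={0}∪out(5)={0}
  fail(8) 'caca': from fail(7)=5 chase 'a': 5 ⇒ 6;  out=∅∪out(6)=∅
  fail(15) 'aaab': from fail(14)=13 chase 'b': 13→12 ⇒ 16;  out={5}∪out(16)={3,5,6}
  fail(9) 'cacac': from fail(8)=6 chase 'c': 6 ⇒ 7;  out=∅∪out(7)=∅
  fail(10) 'cacaca': from fail(9)=7 chase 'a': 7 ⇒ 8;  out={1}∪out(8)={1}

Scan:
i=0 'a': node 0→12
i=1 'b': node 12→16  → match P3@[1:1],P6@[0:1]
i=2 'c': node 16→5 (fail-walked)
i=3 'c': node 5→5 (fail-walked)
i=4 'a': node 5→6
i=5 'a': node 6→13 (fail-walked)
i=6 'c': node 13→5 (fail-walked)
i=7 'c': node 5→5 (fail-walked)
i=8 'b': node 5→11  → match P3@[8:8],P4@[7:8]
i=9 'b': node 11→2 (fail-walked)  → match P3@[9:9]
i=10 'c': node 2→5 (fail-walked)
i=11 'a': node 5→6
i=12 'a': node 6→13 (fail-walked)
i=13 'b': node 13→16 (fail-walked)  → match P3@[13:13],P6@[12:13]
i=14 'b': node 16→2 (fail-walked)  → match P3@[14:14]
i=15 'b': node 2→3  → match P2@[13:15],P3@[15:15]
i=16 'b': node 3→3 (fail-walked)  → match P2@[14:16],P3@[16:16]
i=17 'c': node 3→4  → match P0@[14:17]
i=18 'c': node 4→5 (fail-walked)
i=19 'b': node 5→11  → match P3@[19:19],P4@[18:19]
i=20 'c': node 11→5 (fail-walked)
i=21 'b': node 5→11  → match P3@[21:21],P4@[20:21]
i=22 'c': node 11→5 (fail-walked)
i=23 'a': node 5→6
i=24 'c': node 6→7
i=25 'a': node 7→8
i=26 'c': node 8→9
i=27 'a': node 9→10  → match P1@[22:27]
i=28 'c': node 10→9 (fail-walked)
i=29 'a': node 9→10  → match P1@[24:29]
i=30 'c': node 10→9 (fail-walked)
i=31 'a': node 9→10  → match P1@[26:31]
i=32 'c': node 10→9 (fail-walked)
i=33 'a': node 9→10  → match P1@[28:33]
i=34 'b': node 10→16 (fail-walked)  → match P3@[34:34],P6@[33:34]
i=35 'c': node 16→5 (fail-walked)
i=36 'b': node 5→11  → match P3@[36:36],P4@[35:36]
i=37 'a': node 11→12 (fail-walked)
i=38 'a': node 12→13
i=39 'a': node 13→14
i=40 'b': node 14→15  → match P3@[40:40],P5@[37:40],P6@[39:40]
i=41 'c': node 15→5 (fail-walked)
i=42 'c': node 5→5 (fail-walked)
i=43 'b': node 5→11  → match P3@[43:43],P4@[42:43]
i=44 'c': node 11→5 (fail-walked)
i=45 'a': node 5→6
i=46 'c': node 6→7
i=47 'a': node 7→8
i=48 'c': node 8→9

Matches: [[1,3],[1,6],[8,3],[8,4],[9,3],[13,3],[13,6],[14,3],[15,2],[15,3],[16,2],[16,3],[17,0],[19,3],[19,4],[21,3],[21,4],[27,1],[29,1],[31,1],[33,1],[34,3],[34,6],[36,3],[36,4],[40,3],[40,5],[40,6],[43,3],[43,4]]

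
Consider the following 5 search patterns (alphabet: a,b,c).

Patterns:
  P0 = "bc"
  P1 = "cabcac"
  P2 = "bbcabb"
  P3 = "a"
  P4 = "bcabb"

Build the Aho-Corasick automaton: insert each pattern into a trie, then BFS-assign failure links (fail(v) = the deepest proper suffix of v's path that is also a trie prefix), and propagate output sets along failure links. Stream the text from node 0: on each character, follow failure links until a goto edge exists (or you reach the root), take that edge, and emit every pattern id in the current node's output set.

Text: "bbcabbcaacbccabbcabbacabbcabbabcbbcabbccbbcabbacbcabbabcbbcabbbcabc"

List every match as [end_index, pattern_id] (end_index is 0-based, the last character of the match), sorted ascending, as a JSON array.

Build:
Trie (insert patterns):
  n0 'ε': a→14 b→1 c→3
  n1 'b': b→9 c→2
  n2 'bc': a→15  [P0 ends]
  n3 'c': a→4
  n4 'ca': b→5
  n5 'cab': c→6
  n6 'cabc': a→7
  n7 'cabca': c→8
  n8 'cabcac': ·  [P1 ends]
  n9 'bb': c→10
  n10 'bbc': a→11
  n11 'bbca': b→12
  n12 'bbcab': b→13
  n13 'bbcabb': ·  [P2 ends]
  n14 'a': ·  [P3 ends]
  n15 'bca': b→16
  n16 'bcab': b→17
  n17 'bcabb': ·  [P4 ends]

Failure links (BFS by depth):
  n1('b'): parent n0 fail=0; on 'b' 0 → fail=0;  out ∅∪∅=∅
  n3('c'): parent n0 fail=0; on 'c' 0 → fail=0;  out ∅∪∅=∅
  n14('a'): parent n0 fail=0; on 'a' 0 → fail=0;  out {3}∪∅={3}
  n2('bc'): parent n1 fail=0; on 'c' 0 → fail=3;  out {0}∪∅={0}
  n4('ca'): parent n3 fail=0; on 'a' 0 → fail=14;  out ∅∪{3}={3}
  n9('bb'): parent n1 fail=0; on 'b' 0 → fail=1;  out ∅∪∅=∅
  n5('cab'): parent n4 fail=14; on 'b' 14→0 → fail=1;  out ∅∪∅=∅
  n10('bbc'): parent n9 fail=1; on 'c' 1 → fail=2;  out ∅∪{0}={0}
  n15('bca'): parent n2 fail=3; on 'a' 3 → fail=4;  out ∅∪{3}={3}
  n6('cabc'): parent n5 fail=1; on 'c' 1 → fail=2;  out ∅∪{0}={0}
  n11('bbca'): parent n10 fail=2; on 'a' 2 → fail=15;  out ∅∪{3}={3}
  n16('bcab'): parent n15 fail=4; on 'b' 4 → fail=5;  out ∅∪∅=∅
  n7('cabca'): parent n6 fail=2; on 'a' 2 → fail=15;  out ∅∪{3}={3}
  n12('bbcab'): parent n11 fail=15; on 'b' 15 → fail=16;  out ∅∪∅=∅
  n17('bcabb'): parent n16 fail=5; on 'b' 5→1 → fail=9;  out {4}∪∅={4}
  n8('cabcac'): parent n7 fail=15; on 'c' 15→4→14→0 → fail=3;  out {1}∪∅={1}
  n13('bbcabb'): parent n12 fail=16; on 'b' 16 → fail=17;  out {2}∪{4}={2,4}

Scan:
i=0 'b': node 0→1
i=1 'b': node 1→9
i=2 'c': node 9→10  ** P0@[1:2]
i=3 'a': node 10→11  ** P3@[3:3]
i=4 'b': node 11→12
i=5 'b': node 12→13  ** P2@[0:5],P4@[1:5]
i=6 'c': node 13→10 ·f  ** P0@[5:6]
i=7 'a': node 10→11  ** P3@[7:7]
i=8 'a': node 11→14 ·f  ** P3@[8:8]
i=9 'c': node 14→3 ·f
i=10 'b': node 3→1 ·f
i=11 'c': node 1→2  ** P0@[10:11]
i=12 'c': node 2→3 ·f
i=13 'a': node 3→4  ** P3@[13:13]
i=14 'b': node 4→5
i=15 'b': node 5→9 ·f
i=16 'c': node 9→10  ** P0@[15:16]
i=17 'a': node 10→11  ** P3@[17:17]
i=18 'b': node 11→12
i=19 'b': node 12→13  ** P2@[14:19],P4@[15:19]
i=20 'a': node 13→14 ·f  ** P3@[20:20]
i=21 'c': node 14→3 ·f
i=22 'a': node 3→4  ** P3@[22:22]
i=23 'b': node 4→5
i=24 'b': node 5→9 ·f
i=25 'c': node 9→10  ** P0@[24:25]
i=26 'a': node 10→11  ** P3@[26:26]
i=27 'b': node 11→12
i=28 'b': node 12→13  ** P2@[23:28],P4@[24:28]
i=29 'a': node 13→14 ·f  ** P3@[29:29]
i=30 'b': node 14→1 ·f
i=31 'c': node 1→2  ** P0@[30:31]
i=32 'b': node 2→1 ·f
i=33 'b': node 1→9
i=34 'c': node 9→10  ** P0@[33:34]
i=35 'a': node 10→11  ** P3@[35:35]
i=36 'b': node 11→12
i=37 'b': node 12→13  ** P2@[32:37],P4@[33:37]
i=38 'c': node 13→10 ·f  ** P0@[37:38]
i=39 'c': node 10→3 ·f
i=40 'b': node 3→1 ·f
i=41 'b': node 1→9
i=42 'c': node 9→10  ** P0@[41:42]
i=43 'a': node 10→11  ** P3@[43:43]
i=44 'b': node 11→12
i=45 'b': node 12→13  ** P2@[40:45],P4@[41:45]
i=46 'a': node 13→14 ·f  ** P3@[46:46]
i=47 'c': node 14→3 ·f
i=48 'b': node 3→1 ·f
i=49 'c': node 1→2  ** P0@[48:49]
i=50 'a': node 2→15  ** P3@[50:50]
i=51 'b': node 15→16
i=52 'b': node 16→17  ** P4@[48:52]
i=53 'a': node 17→14 ·f  ** P3@[53:53]
i=54 'b': node 14→1 ·f
i=55 'c': node 1→2  ** P0@[54:55]
i=56 'b': node 2→1 ·f
i=57 'b': node 1→9
i=58 'c': node 9→10  ** P0@[57:58]
i=59 'a': node 10→11  ** P3@[59:59]
i=60 'b': node 11→12
i=61 'b': node 12→13  ** P2@[56:61],P4@[57:61]
i=62 'b': node 13→9 ·f
i=63 'c': node 9→10  ** P0@[62:63]
i=64 'a': node 10→11  ** P3@[64:64]
i=65 'b': node 11→12
i=66 'c': node 12→6 ·f  ** P0@[65:66]

Matches: [[2,0],[3,3],[5,2],[5,4],[6,0],[7,3],[8,3],[11,0],[13,3],[16,0],[17,3],[19,2],[19,4],[20,3],[22,3],[25,0],[26,3],[28,2],[28,4],[29,3],[31,0],[34,0],[35,3],[37,2],[37,4],[38,0],[42,0],[43,3],[45,2],[45,4],[46,3],[49,0],[50,3],[52,4],[53,3],[55,0],[58,0],[59,3],[61,2],[61,4],[63,0],[64,3],[66,0]]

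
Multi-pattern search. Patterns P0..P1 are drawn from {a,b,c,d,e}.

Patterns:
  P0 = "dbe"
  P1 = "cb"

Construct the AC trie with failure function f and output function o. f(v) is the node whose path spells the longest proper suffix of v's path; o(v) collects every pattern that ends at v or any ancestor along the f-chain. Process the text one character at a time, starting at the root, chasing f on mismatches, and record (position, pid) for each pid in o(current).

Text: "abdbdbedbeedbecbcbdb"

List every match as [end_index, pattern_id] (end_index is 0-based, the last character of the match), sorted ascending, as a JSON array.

Build:
Trie (insert patterns):
  0='ε' goto c→4 d→1
  1='d' goto b→2
  2='db' goto e→3
  3='dbe' goto ·  [P0 ends]
  4='c' goto b→5
  5='cb' goto ·  [P1 ends]

Failure links (BFS by depth):
  fail(1) 'd': from fail(0)=0 chase 'd': 0 ⇒ 0;  out=∅∪out(0)=∅
  fail(4) 'c': from fail(0)=0 chase 'c': 0 ⇒ 0;  out=∅∪out(0)=∅
  fail(2) 'db': from fail(1)=0 chase 'b': 0 ⇒ 0;  out=∅∪out(0)=∅
  fail(5) 'cb': from fail(4)=0 chase 'b': 0 ⇒ 0;  out={1}∪out(0)={1}
  fail(3) 'dbe': from fail(2)=0 chase 'e': 0 ⇒ 0;  out={0}∪out(0)={0}

Scan:
i=0 'a': node 0→0
i=1 'b': node 0→0
i=2 'd': node 0→1
i=3 'b': node 1→2
i=4 'd': node 2→1 (fail-walked)
i=5 'b': node 1→2
i=6 'e': node 2→3  → match P0@[4:6]
i=7 'd': node 3→1 (fail-walked)
i=8 'b': node 1→2
i=9 'e': node 2→3  → match P0@[7:9]
i=10 'e': node 3→0 (fail-walked)
i=11 'd': node 0→1
i=12 'b': node 1→2
i=13 'e': node 2→3  → match P0@[11:13]
i=14 'c': node 3→4 (fail-walked)
i=15 'b': node 4→5  → match P1@[14:15]
i=16 'c': node 5→4 (fail-walked)
i=17 'b': node 4→5  → match P1@[16:17]
i=18 'd': node 5→1 (fail-walked)
i=19 'b': node 1→2

All matches (sorted): [[6,0],[9,0],[13,0],[15,1],[17,1]]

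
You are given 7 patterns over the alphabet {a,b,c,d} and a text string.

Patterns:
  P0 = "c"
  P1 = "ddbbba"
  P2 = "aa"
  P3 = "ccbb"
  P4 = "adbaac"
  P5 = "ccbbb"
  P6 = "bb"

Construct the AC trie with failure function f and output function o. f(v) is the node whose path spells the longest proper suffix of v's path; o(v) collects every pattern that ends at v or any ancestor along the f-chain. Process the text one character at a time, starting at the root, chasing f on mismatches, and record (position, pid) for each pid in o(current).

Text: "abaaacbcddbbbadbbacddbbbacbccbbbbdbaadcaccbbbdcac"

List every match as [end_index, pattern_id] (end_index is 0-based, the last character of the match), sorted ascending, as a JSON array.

Build automaton:
Trie nodes:
  0='ε' goto a→8 b→19 c→1 d→2
  1='c' goto c→10  ←P0
  2='d' goto d→3
  3='dd' goto b→4
  4='ddb' goto b→5
  5='ddbb' goto b→6
  6='ddbbb' goto a→7
  7='ddbbba' goto ·  ←P1
  8='a' goto a→9 d→13
  9='aa' goto ·  ←P2
  10='cc' goto b→11
  11='ccb' goto b→12
  12='ccbb' goto b→18  ←P3
  13='ad' goto b→14
  14='adb' goto a→15
  15='adba' goto a→16
  16='adbaa' goto c→17
  17='adbaac' goto ·  ←P4
  18='ccbbb' goto ·  ←P5
  19='b' goto b→20
  20='bb' goto ·  ←P6

Failure links (BFS by depth):
  fail(1) 'c': from fail(0)=0 chase 'c': 0 ⇒ 0;  out={0}∪out(0)={0}
  fail(2) 'd': from fail(0)=0 chase 'd': 0 ⇒ 0;  out=∅∪out(0)=∅
  fail(8) 'a': from fail(0)=0 chase 'a': 0 ⇒ 0;  out=∅∪out(0)=∅
  fail(19) 'b': from fail(0)=0 chase 'b': 0 ⇒ 0;  out=∅∪out(0)=∅
  fail(3) 'dd': from fail(2)=0 chase 'd': 0 ⇒ 2;  out=∅∪out(2)=∅
  fail(9) 'aa': from fail(8)=0 chase 'a': 0 ⇒ 8;  out={2}∪out(8)={2}
  fail(10) 'cc': from fail(1)=0 chase 'c': 0 ⇒ 1;  out=∅∪out(1)={0}
  fail(13) 'ad': from fail(8)=0 chase 'd': 0 ⇒ 2;  out=∅∪out(2)=∅
  fail(20) 'bb': from fail(19)=0 chase 'b': 0 ⇒ 19;  out={6}∪out(19)={6}
  fail(4) 'ddb': from fail(3)=2 chase 'b': 2→0 ⇒ 19;  out=∅∪out(19)=∅
  fail(11) 'ccb': from fail(10)=1 chase 'b': 1→0 ⇒ 19;  out=∅∪out(19)=∅
  fail(14) 'adb': from fail(13)=2 chase 'b': 2→0 ⇒ 19;  out=∅∪out(19)=∅
  fail(5) 'ddbb': from fail(4)=19 chase 'b': 19 ⇒ 20;  out=∅∪out(20)={6}
  fail(12) 'ccbb': from fail(11)=19 chase 'b': 19 ⇒ 20;  out={3}∪out(20)={3,6}
  fail(15) 'adba': from fail(14)=19 chase 'a': 19→0 ⇒ 8;  out=∅∪out(8)=∅
  fail(6) 'ddbbb': from fail(5)=20 chase 'b': 20→19 ⇒ 20;  out=∅∪out(20)={6}
  fail(16) 'adbaa': from fail(15)=8 chase 'a': 8 ⇒ 9;  out=∅∪out(9)={2}
  fail(18) 'ccbbb': from fail(12)=20 chase 'b': 20→19 ⇒ 20;  out={5}∪out(20)={5,6}
  fail(7) 'ddbbba': from fail(6)=20 chase 'a': 20→19→0 ⇒ 8;  out={1}∪out(8)={1}
  fail(17) 'adbaac': from fail(16)=9 chase 'c': 9→8→0 ⇒ 1;  out={4}∪out(1)={0,4}

Run:
pos 0 'a': at 8
pos 1 'b': at 19 (fail-walked)
pos 2 'a': at 8 (fail-walked)
pos 3 'a': at 9  emit P2@[2:3]
pos 4 'a': at 9 (fail-walked)  emit P2@[3:4]
pos 5 'c': at 1 (fail-walked)  emit P0@[5:5]
pos 6 'b': at 19 (fail-walked)
pos 7 'c': at 1 (fail-walked)  emit P0@[7:7]
pos 8 'd': at 2 (fail-walked)
pos 9 'd': at 3
pos 10 'b': at 4
pos 11 'b': at 5  emit P6@[10:11]
pos 12 'b': at 6  emit P6@[11:12]
pos 13 'a': at 7  emit P1@[8:13]
pos 14 'd': at 13 (fail-walked)
pos 15 'b': at 14
pos 16 'b': at 20 (fail-walked)  emit P6@[15:16]
pos 17 'a': at 8 (fail-walked)
pos 18 'c': at 1 (fail-walked)  emit P0@[18:18]
pos 19 'd': at 2 (fail-walked)
pos 20 'd': at 3
pos 21 'b': at 4
pos 22 'b': at 5  emit P6@[21:22]
pos 23 'b': at 6  emit P6@[22:23]
pos 24 'a': at 7  emit P1@[19:24]
pos 25 'c': at 1 (fail-walked)  emit P0@[25:25]
pos 26 'b': at 19 (fail-walked)
pos 27 'c': at 1 (fail-walked)  emit P0@[27:27]
pos 28 'c': at 10  emit P0@[28:28]
pos 29 'b': at 11
pos 30 'b': at 12  emit P3@[27:30],P6@[29:30]
pos 31 'b': at 18  emit P5@[27:31],P6@[30:31]
pos 32 'b': at 20 (fail-walked)  emit P6@[31:32]
pos 33 'd': at 2 (fail-walked)
pos 34 'b': at 19 (fail-walked)
pos 35 'a': at 8 (fail-walked)
pos 36 'a': at 9  emit P2@[35:36]
pos 37 'd': at 13 (fail-walked)
pos 38 'c': at 1 (fail-walked)  emit P0@[38:38]
pos 39 'a': at 8 (fail-walked)
pos 40 'c': at 1 (fail-walked)  emit P0@[40:40]
pos 41 'c': at 10  emit P0@[41:41]
pos 42 'b': at 11
pos 43 'b': at 12  emit P3@[40:43],P6@[42:43]
pos 44 'b': at 18  emit P5@[40:44],P6@[43:44]
pos 45 'd': at 2 (fail-walked)
pos 46 'c': at 1 (fail-walked)  emit P0@[46:46]
pos 47 'a': at 8 (fail-walked)
pos 48 'c': at 1 (fail-walked)  emit P0@[48:48]

Matches: [[3,2],[4,2],[5,0],[7,0],[11,6],[12,6],[13,1],[16,6],[18,0],[22,6],[23,6],[24,1],[25,0],[27,0],[28,0],[30,3],[30,6],[31,5],[31,6],[32,6],[36,2],[38,0],[40,0],[41,0],[43,3],[43,6],[44,5],[44,6],[46,0],[48,0]]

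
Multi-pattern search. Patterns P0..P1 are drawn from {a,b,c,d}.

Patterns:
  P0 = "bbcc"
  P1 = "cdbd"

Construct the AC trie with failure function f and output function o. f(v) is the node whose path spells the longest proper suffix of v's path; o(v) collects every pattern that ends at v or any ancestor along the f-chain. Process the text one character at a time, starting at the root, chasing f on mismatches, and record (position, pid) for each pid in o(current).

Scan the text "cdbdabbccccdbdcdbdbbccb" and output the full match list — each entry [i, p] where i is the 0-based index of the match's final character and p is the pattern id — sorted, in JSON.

Build:
Trie nodes:
  n0 'ε': b→1 c→5
  n1 'b': b→2
  n2 'bb': c→3
  n3 'bbc': c→4
  n4 'bbcc': ·  [P0 ends]
  n5 'c': d→6
  n6 'cd': b→7
  n7 'cdb': d→8
  n8 'cdbd': ·  [P1 ends]

BFS fail/out derivation:
  fail(1) 'b': from fail(0)=0 chase 'b': 0 ⇒ 0;  out=∅∪out(0)=∅
  fail(5) 'c': from fail(0)=0 chase 'c': 0 ⇒ 0;  out=∅∪out(0)=∅
  fail(2) 'bb': from fail(1)=0 chase 'b': 0 ⇒ 1;  out=∅∪out(1)=∅
  fail(6) 'cd': from fail(5)=0 chase 'd': 0 ⇒ 0;  out=∅∪out(0)=∅
  fail(3) 'bbc': from fail(2)=1 chase 'c': 1→0 ⇒ 5;  out=∅∪out(5)=∅
  fail(7) 'cdb': from fail(6)=0 chase 'b': 0 ⇒ 1;  out=∅∪out(1)=∅
  fail(4) 'bbcc': from fail(3)=5 chase 'c': 5→0 ⇒ 5;  out={0}∪out(5)={0}
  fail(8) 'cdbd': from fail(7)=1 chase 'd': 1→0 ⇒ 0;  out={1}∪out(0)={1}

Text stream:
pos 0 'c': at 5
pos 1 'd': at 6
pos 2 'b': at 7
pos 3 'd': at 8  ** P1@[0:3]
pos 4 'a': at 0 (via fail)
pos 5 'b': at 1
pos 6 'b': at 2
pos 7 'c': at 3
pos 8 'c': at 4  ** P0@[5:8]
pos 9 'c': at 5 (via fail)
pos 10 'c': at 5 (via fail)
pos 11 'd': at 6
pos 12 'b': at 7
pos 13 'd': at 8  ** P1@[10:13]
pos 14 'c': at 5 (via fail)
pos 15 'd': at 6
pos 16 'b': at 7
pos 17 'd': at 8  ** P1@[14:17]
pos 18 'b': at 1 (via fail)
pos 19 'b': at 2
pos 20 'c': at 3
pos 21 'c': at 4  ** P0@[18:21]
pos 22 'b': at 1 (via fail)

Matches: [[3,1],[8,0],[13,1],[17,1],[21,0]]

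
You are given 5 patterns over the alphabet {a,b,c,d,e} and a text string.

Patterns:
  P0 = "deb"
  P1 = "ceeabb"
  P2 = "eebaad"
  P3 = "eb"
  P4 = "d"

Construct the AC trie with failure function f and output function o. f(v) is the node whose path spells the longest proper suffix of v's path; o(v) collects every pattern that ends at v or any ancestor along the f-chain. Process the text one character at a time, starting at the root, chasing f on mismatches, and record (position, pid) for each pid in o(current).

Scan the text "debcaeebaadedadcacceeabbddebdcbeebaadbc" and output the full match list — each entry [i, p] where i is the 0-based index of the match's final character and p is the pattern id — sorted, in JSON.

Build:
Trie nodes:
  0='ε' goto c→4 d→1 e→10
  1='d' goto e→2  ←P4
  2='de' goto b→3
  3='deb' goto ·  ←P0
  4='c' goto e→5
  5='ce' goto e→6
  6='cee' goto a→7
  7='ceea' goto b→8
  8='ceeab' goto b→9
  9='ceeabb' goto ·  ←P1
  10='e' goto b→16 e→11
  11='ee' goto b→12
  12='eeb' goto a→13
  13='eeba' goto a→14
  14='eebaa' goto d→15
  15='eebaad' goto ·  ←P2
  16='eb' goto ·  ←P3

Failure links (BFS by depth):
  fail(1) 'd': from fail(0)=0 chase 'd': 0 ⇒ 0;  out={4}∪out(0)={4}
  fail(4) 'c': from fail(0)=0 chase 'c': 0 ⇒ 0;  out=∅∪out(0)=∅
  fail(10) 'e': from fail(0)=0 chase 'e': 0 ⇒ 0;  out=∅∪out(0)=∅
  fail(2) 'de': from fail(1)=0 chase 'e': 0 ⇒ 10;  out=∅∪out(10)=∅
  fail(5) 'ce': from fail(4)=0 chase 'e': 0 ⇒ 10;  out=∅∪out(10)=∅
  fail(11) 'ee': from fail(10)=0 chase 'e': 0 ⇒ 10;  out=∅∪out(10)=∅
  fail(16) 'eb': from fail(10)=0 chase 'b': 0 ⇒ 0;  out={3}∪out(0)={3}
  fail(3) 'deb': from fail(2)=10 chase 'b': 10 ⇒ 16;  out={0}∪out(16)={0,3}
  fail(6) 'cee': from fail(5)=10 chase 'e': 10 ⇒ 11;  out=∅∪out(11)=∅
  fail(12) 'eeb': from fail(11)=10 chase 'b': 10 ⇒ 16;  out=∅∪out(16)={3}
  fail(7) 'ceea': from fail(6)=11 chase 'a': 11→10→0 ⇒ 0;  out=∅∪out(0)=∅
  fail(13) 'eeba': from fail(12)=16 chase 'a': 16→0 ⇒ 0;  out=∅∪out(0)=∅
  fail(8) 'ceeab': from fail(7)=0 chase 'b': 0 ⇒ 0;  out=∅∪out(0)=∅
  fail(14) 'eebaa': from fail(13)=0 chase 'a': 0 ⇒ 0;  out=∅∪out(0)=∅
  fail(9) 'ceeabb': from fail(8)=0 chase 'b': 0 ⇒ 0;  out={1}∪out(0)={1}
  fail(15) 'eebaad': from fail(14)=0 chase 'd': 0 ⇒ 1;  out={2}∪out(1)={2,4}

Run:
pos 0 'd': at 1  ** P4@[0:0]
pos 1 'e': at 2
pos 2 'b': at 3  ** P0@[0:2],P3@[1:2]
pos 3 'c': at 4 ·f
pos 4 'a': at 0 ·f
pos 5 'e': at 10
pos 6 'e': at 11
pos 7 'b': at 12  ** P3@[6:7]
pos 8 'a': at 13
pos 9 'a': at 14
pos 10 'd': at 15  ** P2@[5:10],P4@[10:10]
pos 11 'e': at 2 ·f
pos 12 'd': at 1 ·f  ** P4@[12:12]
pos 13 'a': at 0 ·f
pos 14 'd': at 1  ** P4@[14:14]
pos 15 'c': at 4 ·f
pos 16 'a': at 0 ·f
pos 17 'c': at 4
pos 18 'c': at 4 ·f
pos 19 'e': at 5
pos 20 'e': at 6
pos 21 'a': at 7
pos 22 'b': at 8
pos 23 'b': at 9  ** P1@[18:23]
pos 24 'd': at 1 ·f  ** P4@[24:24]
pos 25 'd': at 1 ·f  ** P4@[25:25]
pos 26 'e': at 2
pos 27 'b': at 3  ** P0@[25:27],P3@[26:27]
pos 28 'd': at 1 ·f  ** P4@[28:28]
pos 29 'c': at 4 ·f
pos 30 'b': at 0 ·f
pos 31 'e': at 10
pos 32 'e': at 11
pos 33 'b': at 12  ** P3@[32:33]
pos 34 'a': at 13
pos 35 'a': at 14
pos 36 'd': at 15  ** P2@[31:36],P4@[36:36]
pos 37 'b': at 0 ·f
pos 38 'c': at 4

Result: [[0,4],[2,0],[2,3],[7,3],[10,2],[10,4],[12,4],[14,4],[23,1],[24,4],[25,4],[27,0],[27,3],[28,4],[33,3],[36,2],[36,4]]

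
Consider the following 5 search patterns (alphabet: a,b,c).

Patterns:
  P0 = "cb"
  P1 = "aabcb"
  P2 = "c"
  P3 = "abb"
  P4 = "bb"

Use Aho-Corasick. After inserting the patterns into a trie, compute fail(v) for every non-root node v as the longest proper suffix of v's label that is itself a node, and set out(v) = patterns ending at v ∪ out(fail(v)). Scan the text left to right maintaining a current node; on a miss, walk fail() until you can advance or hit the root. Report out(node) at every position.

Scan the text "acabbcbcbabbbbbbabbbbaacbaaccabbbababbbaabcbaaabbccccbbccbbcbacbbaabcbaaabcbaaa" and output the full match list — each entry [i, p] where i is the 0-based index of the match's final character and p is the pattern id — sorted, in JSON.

Construct AC machine:
Trie (insert patterns):
  n0 'ε': a→3 b→10 c→1
  n1 'c': b→2  ←P2
  n2 'cb': ·  ←P0
  n3 'a': a→4 b→8
  n4 'aa': b→5
  n5 'aab': c→6
  n6 'aabc': b→7
  n7 'aabcb': ·  ←P1
  n8 'ab': b→9
  n9 'abb': ·  ←P3
  n10 'b': b→11
  n11 'bb': ·  ←P4

BFS fail/out derivation:
  n1('c'): parent n0 fail=0; on 'c' 0 → fail=0;  out {2}∪∅={2}
  n3('a'): parent n0 fail=0; on 'a' 0 → fail=0;  out ∅∪∅=∅
  n10('b'): parent n0 fail=0; on 'b' 0 → fail=0;  out ∅∪∅=∅
  n2('cb'): parent n1 fail=0; on 'b' 0 → fail=10;  out {0}∪∅={0}
  n4('aa'): parent n3 fail=0; on 'a' 0 → fail=3;  out ∅∪∅=∅
  n8('ab'): parent n3 fail=0; on 'b' 0 → fail=10;  out ∅∪∅=∅
  n11('bb'): parent n10 fail=0; on 'b' 0 → fail=10;  out {4}∪∅={4}
  n5('aab'): parent n4 fail=3; on 'b' 3 → fail=8;  out ∅∪∅=∅
  n9('abb'): parent n8 fail=10; on 'b' 10 → fail=11;  out {3}∪{4}={3,4}
  n6('aabc'): parent n5 fail=8; on 'c' 8→10→0 → fail=1;  out ∅∪{2}={2}
  n7('aabcb'): parent n6 fail=1; on 'b' 1 → fail=2;  out {1}∪{0}={0,1}

Scan:
i=0 'a': node 0→3
i=1 'c': node 3→1 ·f  → match P2@[1:1]
i=2 'a': node 1→3 ·f
i=3 'b': node 3→8
i=4 'b': node 8→9  → match P3@[2:4],P4@[3:4]
i=5 'c': node 9→1 ·f  → match P2@[5:5]
i=6 'b': node 1→2  → match P0@[5:6]
i=7 'c': node 2→1 ·f  → match P2@[7:7]
i=8 'b': node 1→2  → match P0@[7:8]
i=9 'a': node 2→3 ·f
i=10 'b': node 3→8
i=11 'b': node 8→9  → match P3@[9:11],P4@[10:11]
i=12 'b': node 9→11 ·f  → match P4@[11:12]
i=13 'b': node 11→11 ·f  → match P4@[12:13]
i=14 'b': node 11→11 ·f  → match P4@[13:14]
i=15 'b': node 11→11 ·f  → match P4@[14:15]
i=16 'a': node 11→3 ·f
i=17 'b': node 3→8
i=18 'b': node 8→9  → match P3@[16:18],P4@[17:18]
i=19 'b': node 9→11 ·f  → match P4@[18:19]
i=20 'b': node 11→11 ·f  → match P4@[19:20]
i=21 'a': node 11→3 ·f
i=22 'a': node 3→4
i=23 'c': node 4→1 ·f  → match P2@[23:23]
i=24 'b': node 1→2  → match P0@[23:24]
i=25 'a': node 2→3 ·f
i=26 'a': node 3→4
i=27 'c': node 4→1 ·f  → match P2@[27:27]
i=28 'c': node 1→1 ·f  → match P2@[28:28]
i=29 'a': node 1→3 ·f
i=30 'b': node 3→8
i=31 'b': node 8→9  → match P3@[29:31],P4@[30:31]
i=32 'b': node 9→11 ·f  → match P4@[31:32]
i=33 'a': node 11→3 ·f
i=34 'b': node 3→8
i=35 'a': node 8→3 ·f
i=36 'b': node 3→8
i=37 'b': node 8→9  → match P3@[35:37],P4@[36:37]
i=38 'b': node 9→11 ·f  → match P4@[37:38]
i=39 'a': node 11→3 ·f
i=40 'a': node 3→4
i=41 'b': node 4→5
i=42 'c': node 5→6  → match P2@[42:42]
i=43 'b': node 6→7  → match P0@[42:43],P1@[39:43]
i=44 'a': node 7→3 ·f
i=45 'a': node 3→4
i=46 'a': node 4→4 ·f
i=47 'b': node 4→5
i=48 'b': node 5→9 ·f  → match P3@[46:48],P4@[47:48]
i=49 'c': node 9→1 ·f  → match P2@[49:49]
i=50 'c': node 1→1 ·f  → match P2@[50:50]
i=51 'c': node 1→1 ·f  → match P2@[51:51]
i=52 'c': node 1→1 ·f  → match P2@[52:52]
i=53 'b': node 1→2  → match P0@[52:53]
i=54 'b': node 2→11 ·f  → match P4@[53:54]
i=55 'c': node 11→1 ·f  → match P2@[55:55]
i=56 'c': node 1→1 ·f  → match P2@[56:56]
i=57 'b': node 1→2  → match P0@[56:57]
i=58 'b': node 2→11 ·f  → match P4@[57:58]
i=59 'c': node 11→1 ·f  → match P2@[59:59]
i=60 'b': node 1→2  → match P0@[59:60]
i=61 'a': node 2→3 ·f
i=62 'c': node 3→1 ·f  → match P2@[62:62]
i=63 'b': node 1→2  → match P0@[62:63]
i=64 'b': node 2→11 ·f  → match P4@[63:64]
i=65 'a': node 11→3 ·f
i=66 'a': node 3→4
i=67 'b': node 4→5
i=68 'c': node 5→6  → match P2@[68:68]
i=69 'b': node 6→7  → match P0@[68:69],P1@[65:69]
i=70 'a': node 7→3 ·f
i=71 'a': node 3→4
i=72 'a': node 4→4 ·f
i=73 'b': node 4→5
i=74 'c': node 5→6  → match P2@[74:74]
i=75 'b': node 6→7  → match P0@[74:75],P1@[71:75]
i=76 'a': node 7→3 ·f
i=77 'a': node 3→4
i=78 'a': node 4→4 ·f

All matches (sorted): [[1,2],[4,3],[4,4],[5,2],[6,0],[7,2],[8,0],[11,3],[11,4],[12,4],[13,4],[14,4],[15,4],[18,3],[18,4],[19,4],[20,4],[23,2],[24,0],[27,2],[28,2],[31,3],[31,4],[32,4],[37,3],[37,4],[38,4],[42,2],[43,0],[43,1],[48,3],[48,4],[49,2],[50,2],[51,2],[52,2],[53,0],[54,4],[55,2],[56,2],[57,0],[58,4],[59,2],[60,0],[62,2],[63,0],[64,4],[68,2],[69,0],[69,1],[74,2],[75,0],[75,1]]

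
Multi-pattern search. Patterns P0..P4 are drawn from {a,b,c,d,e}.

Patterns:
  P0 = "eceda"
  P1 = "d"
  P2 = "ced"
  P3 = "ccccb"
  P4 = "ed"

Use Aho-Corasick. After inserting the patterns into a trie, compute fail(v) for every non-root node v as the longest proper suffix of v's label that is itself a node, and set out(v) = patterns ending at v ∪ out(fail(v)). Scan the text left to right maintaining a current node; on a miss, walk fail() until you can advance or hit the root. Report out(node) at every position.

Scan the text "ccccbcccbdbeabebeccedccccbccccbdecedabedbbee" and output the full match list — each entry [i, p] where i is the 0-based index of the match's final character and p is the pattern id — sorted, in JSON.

Build:
Trie (insert patterns):
  0='ε' goto c→7 d→6 e→1
  1='e' goto c→2 d→14
  2='ec' goto e→3
  3='ece' goto d→4
  4='eced' goto a→5
  5='eceda' goto ·  ←P0
  6='d' goto ·  ←P1
  7='c' goto c→10 e→8
  8='ce' goto d→9
  9='ced' goto ·  ←P2
  10='cc' goto c→11
  11='ccc' goto c→12
  12='cccc' goto b→13
  13='ccccb' goto ·  ←P3
  14='ed' goto ·  ←P4

Failure links (BFS by depth):
  fail(1) 'e': from fail(0)=0 chase 'e': 0 ⇒ 0;  out=∅∪out(0)=∅
  fail(6) 'd': from fail(0)=0 chase 'd': 0 ⇒ 0;  out={1}∪out(0)={1}
  fail(7) 'c': from fail(0)=0 chase 'c': 0 ⇒ 0;  out=∅∪out(0)=∅
  fail(2) 'ec': from fail(1)=0 chase 'c': 0 ⇒ 7;  out=∅∪out(7)=∅
  fail(8) 'ce': from fail(7)=0 chase 'e': 0 ⇒ 1;  out=∅∪out(1)=∅
  fail(10) 'cc': from fail(7)=0 chase 'c': 0 ⇒ 7;  out=∅∪out(7)=∅
  fail(14) 'ed': from fail(1)=0 chase 'd': 0 ⇒ 6;  out={4}∪out(6)={1,4}
  fail(3) 'ece': from fail(2)=7 chase 'e': 7 ⇒ 8;  out=∅∪out(8)=∅
  fail(9) 'ced': from fail(8)=1 chase 'd': 1 ⇒ 14;  out={2}∪out(14)={1,2,4}
  fail(11) 'ccc': from fail(10)=7 chase 'c': 7 ⇒ 10;  out=∅∪out(10)=∅
  fail(4) 'eced': from fail(3)=8 chase 'd': 8 ⇒ 9;  out=∅∪out(9)={1,2,4}
  fail(12) 'cccc': from fail(11)=10 chase 'c': 10 ⇒ 11;  out=∅∪out(11)=∅
  fail(5) 'eceda': from fail(4)=9 chase 'a': 9→14→6→0 ⇒ 0;  out={0}∪out(0)={0}
  fail(13) 'ccccb': from fail(12)=11 chase 'b': 11→10→7→0 ⇒ 0;  out={3}∪out(0)={3}

Scan:
i=0 'c': node 0→7
i=1 'c': node 7→10
i=2 'c': node 10→11
i=3 'c': node 11→12
i=4 'b': node 12→13  emit P3@[0:4]
i=5 'c': node 13→7 ·f
i=6 'c': node 7→10
i=7 'c': node 10→11
i=8 'b': node 11→0 ·f
i=9 'd': node 0→6  emit P1@[9:9]
i=10 'b': node 6→0 ·f
i=11 'e': node 0→1
i=12 'a': node 1→0 ·f
i=13 'b': node 0→0
i=14 'e': node 0→1
i=15 'b': node 1→0 ·f
i=16 'e': node 0→1
i=17 'c': node 1→2
i=18 'c': node 2→10 ·f
i=19 'e': node 10→8 ·f
i=20 'd': node 8→9  emit P1@[20:20],P2@[18:20],P4@[19:20]
i=21 'c': node 9→7 ·f
i=22 'c': node 7→10
i=23 'c': node 10→11
i=24 'c': node 11→12
i=25 'b': node 12→13  emit P3@[21:25]
i=26 'c': node 13→7 ·f
i=27 'c': node 7→10
i=28 'c': node 10→11
i=29 'c': node 11→12
i=30 'b': node 12→13  emit P3@[26:30]
i=31 'd': node 13→6 ·f  emit P1@[31:31]
i=32 'e': node 6→1 ·f
i=33 'c': node 1→2
i=34 'e': node 2→3
i=35 'd': node 3→4  emit P1@[35:35],P2@[33:35],P4@[34:35]
i=36 'a': node 4→5  emit P0@[32:36]
i=37 'b': node 5→0 ·f
i=38 'e': node 0→1
i=39 'd': node 1→14  emit P1@[39:39],P4@[38:39]
i=40 'b': node 14→0 ·f
i=41 'b': node 0→0
i=42 'e': node 0→1
i=43 'e': node 1→1 ·f

Result: [[4,3],[9,1],[20,1],[20,2],[20,4],[25,3],[30,3],[31,1],[35,1],[35,2],[35,4],[36,0],[39,1],[39,4]]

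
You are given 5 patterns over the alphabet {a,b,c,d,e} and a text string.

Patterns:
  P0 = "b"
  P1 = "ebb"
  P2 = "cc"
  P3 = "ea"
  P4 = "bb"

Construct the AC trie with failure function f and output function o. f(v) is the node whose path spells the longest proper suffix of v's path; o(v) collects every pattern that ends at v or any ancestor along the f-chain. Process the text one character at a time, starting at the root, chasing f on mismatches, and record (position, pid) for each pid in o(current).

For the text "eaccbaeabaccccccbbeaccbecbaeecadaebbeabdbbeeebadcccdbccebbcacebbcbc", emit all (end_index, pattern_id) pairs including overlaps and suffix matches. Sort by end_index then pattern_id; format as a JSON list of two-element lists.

Build:
Trie (insert patterns):
  n0 'ε': b→1 c→5 e→2
  n1 'b': b→8  ←P0
  n2 'e': a→7 b→3
  n3 'eb': b→4
  n4 'ebb': ·  ←P1
  n5 'c': c→6
  n6 'cc': ·  ←P2
  n7 'ea': ·  ←P3
  n8 'bb': ·  ←P4

BFS fail/out derivation:
  n1('b'): parent n0 fail=0; on 'b' 0 → fail=0;  out {0}∪∅={0}
  n2('e'): parent n0 fail=0; on 'e' 0 → fail=0;  out ∅∪∅=∅
  n5('c'): parent n0 fail=0; on 'c' 0 → fail=0;  out ∅∪∅=∅
  n3('eb'): parent n2 fail=0; on 'b' 0 → fail=1;  out ∅∪{0}={0}
  n6('cc'): parent n5 fail=0; on 'c' 0 → fail=5;  out {2}∪∅={2}
  n7('ea'): parent n2 fail=0; on 'a' 0 → fail=0;  out {3}∪∅={3}
  n8('bb'): parent n1 fail=0; on 'b' 0 → fail=1;  out {4}∪{0}={0,4}
  n4('ebb'): parent n3 fail=1; on 'b' 1 → fail=8;  out {1}∪{0,4}={0,1,4}

Scan:
i=0 'e': node 0→2
i=1 'a': node 2→7  → match P3@[0:1]
i=2 'c': node 7→5 (via fail)
i=3 'c': node 5→6  → match P2@[2:3]
i=4 'b': node 6→1 (via fail)  → match P0@[4:4]
i=5 'a': node 1→0 (via fail)
i=6 'e': node 0→2
i=7 'a': node 2→7  → match P3@[6:7]
i=8 'b': node 7→1 (via fail)  → match P0@[8:8]
i=9 'a': node 1→0 (via fail)
i=10 'c': node 0→5
i=11 'c': node 5→6  → match P2@[10:11]
i=12 'c': node 6→6 (via fail)  → match P2@[11:12]
i=13 'c': node 6→6 (via fail)  → match P2@[12:13]
i=14 'c': node 6→6 (via fail)  → match P2@[13:14]
i=15 'c': node 6→6 (via fail)  → match P2@[14:15]
i=16 'b': node 6→1 (via fail)  → match P0@[16:16]
i=17 'b': node 1→8  → match P0@[17:17],P4@[16:17]
i=18 'e': node 8→2 (via fail)
i=19 'a': node 2→7  → match P3@[18:19]
i=20 'c': node 7→5 (via fail)
i=21 'c': node 5→6  → match P2@[20:21]
i=22 'b': node 6→1 (via fail)  → match P0@[22:22]
i=23 'e': node 1→2 (via fail)
i=24 'c': node 2→5 (via fail)
i=25 'b': node 5→1 (via fail)  → match P0@[25:25]
i=26 'a': node 1→0 (via fail)
i=27 'e': node 0→2
i=28 'e': node 2→2 (via fail)
i=29 'c': node 2→5 (via fail)
i=30 'a': node 5→0 (via fail)
i=31 'd': node 0→0
i=32 'a': node 0→0
i=33 'e': node 0→2
i=34 'b': node 2→3  → match P0@[34:34]
i=35 'b': node 3→4  → match P0@[35:35],P1@[33:35],P4@[34:35]
i=36 'e': node 4→2 (via fail)
i=37 'a': node 2→7  → match P3@[36:37]
i=38 'b': node 7→1 (via fail)  → match P0@[38:38]
i=39 'd': node 1→0 (via fail)
i=40 'b': node 0→1  → match P0@[40:40]
i=41 'b': node 1→8  → match P0@[41:41],P4@[40:41]
i=42 'e': node 8→2 (via fail)
i=43 'e': node 2→2 (via fail)
i=44 'e': node 2→2 (via fail)
i=45 'b': node 2→3  → match P0@[45:45]
i=46 'a': node 3→0 (via fail)
i=47 'd': node 0→0
i=48 'c': node 0→5
i=49 'c': node 5→6  → match P2@[48:49]
i=50 'c': node 6→6 (via fail)  → match P2@[49:50]
i=51 'd': node 6→0 (via fail)
i=52 'b': node 0→1  → match P0@[52:52]
i=53 'c': node 1→5 (via fail)
i=54 'c': node 5→6  → match P2@[53:54]
i=55 'e': node 6→2 (via fail)
i=56 'b': node 2→3  → match P0@[56:56]
i=57 'b': node 3→4  → match P0@[57:57],P1@[55:57],P4@[56:57]
i=58 'c': node 4→5 (via fail)
i=59 'a': node 5→0 (via fail)
i=60 'c': node 0→5
i=61 'e': node 5→2 (via fail)
i=62 'b': node 2→3  → match P0@[62:62]
i=63 'b': node 3→4  → match P0@[63:63],P1@[61:63],P4@[62:63]
i=64 'c': node 4→5 (via fail)
i=65 'b': node 5→1 (via fail)  → match P0@[65:65]
i=66 'c': node 1→5 (via fail)

Result: [[1,3],[3,2],[4,0],[7,3],[8,0],[11,2],[12,2],[13,2],[14,2],[15,2],[16,0],[17,0],[17,4],[19,3],[21,2],[22,0],[25,0],[34,0],[35,0],[35,1],[35,4],[37,3],[38,0],[40,0],[41,0],[41,4],[45,0],[49,2],[50,2],[52,0],[54,2],[56,0],[57,0],[57,1],[57,4],[62,0],[63,0],[63,1],[63,4],[65,0]]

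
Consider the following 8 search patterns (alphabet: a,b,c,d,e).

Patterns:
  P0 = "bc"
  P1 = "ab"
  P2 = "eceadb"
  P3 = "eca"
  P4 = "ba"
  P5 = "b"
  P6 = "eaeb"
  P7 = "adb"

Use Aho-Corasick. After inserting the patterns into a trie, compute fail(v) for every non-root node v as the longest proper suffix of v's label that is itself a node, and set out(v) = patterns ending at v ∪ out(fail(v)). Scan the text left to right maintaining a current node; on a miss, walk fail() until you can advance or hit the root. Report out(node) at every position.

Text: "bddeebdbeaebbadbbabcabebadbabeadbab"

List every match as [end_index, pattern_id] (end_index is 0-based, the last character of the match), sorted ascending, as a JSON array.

Construct AC machine:
Trie (insert patterns):
  0='ε' goto a→3 b→1 e→5
  1='b' goto a→12 c→2  ←P5
  2='bc' goto ·  ←P0
  3='a' goto b→4 d→16
  4='ab' goto ·  ←P1
  5='e' goto a→13 c→6
  6='ec' goto a→11 e→7
  7='ece' goto a→8
  8='ecea' goto d→9
  9='ecead' goto b→10
  10='eceadb' goto ·  ←P2
  11='eca' goto ·  ←P3
  12='ba' goto ·  ←P4
  13='ea' goto e→14
  14='eae' goto b→15
  15='eaeb' goto ·  ←P6
  16='ad' goto b→17
  17='adb' goto ·  ←P7

BFS fail/out derivation:
  n1('b'): parent n0 fail=0; on 'b' 0 → fail=0;  out {5}∪∅={5}
  n3('a'): parent n0 fail=0; on 'a' 0 → fail=0;  out ∅∪∅=∅
  n5('e'): parent n0 fail=0; on 'e' 0 → fail=0;  out ∅∪∅=∅
  n2('bc'): parent n1 fail=0; on 'c' 0 → fail=0;  out {0}∪∅={0}
  n4('ab'): parent n3 fail=0; on 'b' 0 → fail=1;  out {1}∪{5}={1,5}
  n6('ec'): parent n5 fail=0; on 'c' 0 → fail=0;  out ∅∪∅=∅
  n12('ba'): parent n1 fail=0; on 'a' 0 → fail=3;  out {4}∪∅={4}
  n13('ea'): parent n5 fail=0; on 'a' 0 → fail=3;  out ∅∪∅=∅
  n16('ad'): parent n3 fail=0; on 'd' 0 → fail=0;  out ∅∪∅=∅
  n7('ece'): parent n6 fail=0; on 'e' 0 → fail=5;  out ∅∪∅=∅
  n11('eca'): parent n6 fail=0; on 'a' 0 → fail=3;  out {3}∪∅={3}
  n14('eae'): parent n13 fail=3; on 'e' 3→0 → fail=5;  out ∅∪∅=∅
  n17('adb'): parent n16 fail=0; on 'b' 0 → fail=1;  out {7}∪{5}={5,7}
  n8('ecea'): parent n7 fail=5; on 'a' 5 → fail=13;  out ∅∪∅=∅
  n15('eaeb'): parent n14 fail=5; on 'b' 5→0 → fail=1;  out {6}∪{5}={5,6}
  n9('ecead'): parent n8 fail=13; on 'd' 13→3 → fail=16;  out ∅∪∅=∅
  n10('eceadb'): parent n9 fail=16; on 'b' 16 → fail=17;  out {2}∪{5,7}={2,5,7}

Run:
pos 0 'b': at 1  ** P5@[0:0]
pos 1 'd': at 0 (fail-walked)
pos 2 'd': at 0
pos 3 'e': at 5
pos 4 'e': at 5 (fail-walked)
pos 5 'b': at 1 (fail-walked)  ** P5@[5:5]
pos 6 'd': at 0 (fail-walked)
pos 7 'b': at 1  ** P5@[7:7]
pos 8 'e': at 5 (fail-walked)
pos 9 'a': at 13
pos 10 'e': at 14
pos 11 'b': at 15  ** P5@[11:11],P6@[8:11]
pos 12 'b': at 1 (fail-walked)  ** P5@[12:12]
pos 13 'a': at 12  ** P4@[12:13]
pos 14 'd': at 16 (fail-walked)
pos 15 'b': at 17  ** P5@[15:15],P7@[13:15]
pos 16 'b': at 1 (fail-walked)  ** P5@[16:16]
pos 17 'a': at 12  ** P4@[16:17]
pos 18 'b': at 4 (fail-walked)  ** P1@[17:18],P5@[18:18]
pos 19 'c': at 2 (fail-walked)  ** P0@[18:19]
pos 20 'a': at 3 (fail-walked)
pos 21 'b': at 4  ** P1@[20:21],P5@[21:21]
pos 22 'e': at 5 (fail-walked)
pos 23 'b': at 1 (fail-walked)  ** P5@[23:23]
pos 24 'a': at 12  ** P4@[23:24]
pos 25 'd': at 16 (fail-walked)
pos 26 'b': at 17  ** P5@[26:26],P7@[24:26]
pos 27 'a': at 12 (fail-walked)  ** P4@[26:27]
pos 28 'b': at 4 (fail-walked)  ** P1@[27:28],P5@[28:28]
pos 29 'e': at 5 (fail-walked)
pos 30 'a': at 13
pos 31 'd': at 16 (fail-walked)
pos 32 'b': at 17  ** P5@[32:32],P7@[30:32]
pos 33 'a': at 12 (fail-walked)  ** P4@[32:33]
pos 34 'b': at 4 (fail-walked)  ** P1@[33:34],P5@[34:34]

All matches (sorted): [[0,5],[5,5],[7,5],[11,5],[11,6],[12,5],[13,4],[15,5],[15,7],[16,5],[17,4],[18,1],[18,5],[19,0],[21,1],[21,5],[23,5],[24,4],[26,5],[26,7],[27,4],[28,1],[28,5],[32,5],[32,7],[33,4],[34,1],[34,5]]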